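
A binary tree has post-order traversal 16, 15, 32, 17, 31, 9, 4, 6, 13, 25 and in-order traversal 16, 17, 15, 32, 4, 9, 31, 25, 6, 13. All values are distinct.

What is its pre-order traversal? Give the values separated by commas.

The last element of post-order is the root; it splits in-order into left and right subtrees.
Root 25: left subtree has 7 nodes {16, 17, 15, 32, 4, 9, 31}, right has 2 {6, 13}.
  Root 4: left subtree has 4 nodes {16, 17, 15, 32}, right has 2 {9, 31}.
    Root 17: left subtree has 1 node {16}, right has 2 {15, 32}.
      Root 32: left subtree has 1 node {15}, right has 0 { }.
    Root 9: left subtree has 0 nodes { }, right has 1 {31}.
  Root 13: left subtree has 1 node {6}, right has 0 { }.

25, 4, 17, 16, 32, 15, 9, 31, 13, 6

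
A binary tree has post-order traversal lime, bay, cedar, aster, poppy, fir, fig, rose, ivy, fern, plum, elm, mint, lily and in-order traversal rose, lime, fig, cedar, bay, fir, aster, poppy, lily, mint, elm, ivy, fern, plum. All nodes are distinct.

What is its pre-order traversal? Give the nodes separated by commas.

The last element of post-order is the root; it splits in-order into left and right subtrees.
Root lily: left subtree has 8 nodes {rose, lime, fig, cedar, bay, fir, aster, poppy}, right has 5 {mint, elm, ivy, fern, plum}.
  Root rose: left subtree has 0 nodes { }, right has 7 {lime, fig, cedar, bay, fir, aster, poppy}.
    Root fig: left subtree has 1 node {lime}, right has 5 {cedar, bay, fir, aster, poppy}.
      Root fir: left subtree has 2 nodes {cedar, bay}, right has 2 {aster, poppy}.
        Root cedar: left subtree has 0 nodes { }, right has 1 {bay}.
        Root poppy: left subtree has 1 node {aster}, right has 0 { }.
  Root mint: left subtree has 0 nodes { }, right has 4 {elm, ivy, fern, plum}.
    Root elm: left subtree has 0 nodes { }, right has 3 {ivy, fern, plum}.
      Root plum: left subtree has 2 nodes {ivy, fern}, right has 0 { }.
        Root fern: left subtree has 1 node {ivy}, right has 0 { }.

lily, rose, fig, lime, fir, cedar, bay, poppy, aster, mint, elm, plum, fern, ivy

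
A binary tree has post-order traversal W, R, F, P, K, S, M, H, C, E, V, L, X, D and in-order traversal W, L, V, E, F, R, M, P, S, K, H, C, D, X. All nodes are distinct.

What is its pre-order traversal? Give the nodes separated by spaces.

D L W V E C H M F R S P K X

The last element of post-order is the root; it splits in-order into left and right subtrees.
Root D: left subtree has 12 nodes {W, L, V, E, F, R, M, P, S, K, H, C}, right has 1 {X}.
  Root L: left subtree has 1 node {W}, right has 10 {V, E, F, R, M, P, S, K, H, C}.
    Root V: left subtree has 0 nodes { }, right has 9 {E, F, R, M, P, S, K, H, C}.
      Root E: left subtree has 0 nodes { }, right has 8 {F, R, M, P, S, K, H, C}.
        Root C: left subtree has 7 nodes {F, R, M, P, S, K, H}, right has 0 { }.
          Root H: left subtree has 6 nodes {F, R, M, P, S, K}, right has 0 { }.
            Root M: left subtree has 2 nodes {F, R}, right has 3 {P, S, K}.
              Root F: left subtree has 0 nodes { }, right has 1 {R}.
              Root S: left subtree has 1 node {P}, right has 1 {K}.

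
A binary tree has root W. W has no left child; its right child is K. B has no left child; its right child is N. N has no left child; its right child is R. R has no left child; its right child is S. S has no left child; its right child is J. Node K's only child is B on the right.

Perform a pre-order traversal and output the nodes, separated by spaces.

Pre-order visits the node, then its left subtree, then its right subtree.
Visit W.
At W: no left child.
At W: go right to K.
  Visit K.
  At K: no left child.
  At K: go right to B.
    Visit B.
    At B: no left child.
    At B: go right to N.
      Visit N.
      At N: no left child.
      At N: go right to R.
        Visit R.
        At R: no left child.
        At R: go right to S.
          Visit S.
          At S: no left child.
          At S: go right to J.
            J is a leaf — visit J.

W K B N R S J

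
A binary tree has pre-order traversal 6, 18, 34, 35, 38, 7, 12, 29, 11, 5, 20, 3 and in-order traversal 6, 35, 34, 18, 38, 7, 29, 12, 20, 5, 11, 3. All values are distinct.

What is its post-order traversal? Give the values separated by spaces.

The first element of pre-order is the root; it splits in-order into left and right subtrees.
Root 6: left subtree has 0 nodes { }, right has 11 {35, 34, 18, 38, 7, 29, 12, 20, 5, 11, 3}.
  Root 18: left subtree has 2 nodes {35, 34}, right has 8 {38, 7, 29, 12, 20, 5, 11, 3}.
    Root 34: left subtree has 1 node {35}, right has 0 { }.
    Root 38: left subtree has 0 nodes { }, right has 7 {7, 29, 12, 20, 5, 11, 3}.
      Root 7: left subtree has 0 nodes { }, right has 6 {29, 12, 20, 5, 11, 3}.
        Root 12: left subtree has 1 node {29}, right has 4 {20, 5, 11, 3}.
          Root 11: left subtree has 2 nodes {20, 5}, right has 1 {3}.
            Root 5: left subtree has 1 node {20}, right has 0 { }.

35 34 29 20 5 3 11 12 7 38 18 6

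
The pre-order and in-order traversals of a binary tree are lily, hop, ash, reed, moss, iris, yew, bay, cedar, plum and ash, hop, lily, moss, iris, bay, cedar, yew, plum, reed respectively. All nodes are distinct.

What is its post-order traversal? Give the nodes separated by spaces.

ash hop cedar bay plum yew iris moss reed lily

The first element of pre-order is the root; it splits in-order into left and right subtrees.
Root lily: left subtree has 2 nodes {ash, hop}, right has 7 {moss, iris, bay, cedar, yew, plum, reed}.
  Root hop: left subtree has 1 node {ash}, right has 0 { }.
  Root reed: left subtree has 6 nodes {moss, iris, bay, cedar, yew, plum}, right has 0 { }.
    Root moss: left subtree has 0 nodes { }, right has 5 {iris, bay, cedar, yew, plum}.
      Root iris: left subtree has 0 nodes { }, right has 4 {bay, cedar, yew, plum}.
        Root yew: left subtree has 2 nodes {bay, cedar}, right has 1 {plum}.
          Root bay: left subtree has 0 nodes { }, right has 1 {cedar}.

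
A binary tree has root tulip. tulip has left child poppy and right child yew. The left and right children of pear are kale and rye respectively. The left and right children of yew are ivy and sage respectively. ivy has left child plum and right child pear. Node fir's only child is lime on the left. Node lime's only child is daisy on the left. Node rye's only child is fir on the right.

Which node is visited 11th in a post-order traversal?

Post-order visits the left subtree, then the right subtree, then the node.
At tulip: go left to poppy.
  poppy is a leaf — visit poppy.
At tulip: go right to yew.
  At yew: go left to ivy.
    At ivy: go left to plum.
      plum is a leaf — visit plum.
    At ivy: go right to pear.
      At pear: go left to kale.
        kale is a leaf — visit kale.
      At pear: go right to rye.
        At rye: no left child.
        At rye: go right to fir.
          At fir: go left to lime.
            At lime: go left to daisy.
              daisy is a leaf — visit daisy.
            At lime: no right child.
            Visit lime.
          At fir: no right child.
          Visit fir.
        Visit rye.
      Visit pear.
    Visit ivy.
  At yew: go right to sage.
    sage is a leaf — visit sage.
  Visit yew.
Visit tulip.
Full post-order sequence: poppy, plum, kale, daisy, lime, fir, rye, pear, ivy, sage, yew, tulip.

yew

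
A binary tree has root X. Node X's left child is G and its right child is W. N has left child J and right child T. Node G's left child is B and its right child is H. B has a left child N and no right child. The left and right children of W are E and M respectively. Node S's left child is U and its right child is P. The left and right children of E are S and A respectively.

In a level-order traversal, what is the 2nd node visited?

G

Level-order visits nodes level by level from the root, left to right within each level.
Level 0: X
Level 1: G, W
Level 2: B, H, E, M
Level 3: N, S, A
Level 4: J, T, U, P
Full level-order sequence: X, G, W, B, H, E, M, N, S, A, J, T, U, P.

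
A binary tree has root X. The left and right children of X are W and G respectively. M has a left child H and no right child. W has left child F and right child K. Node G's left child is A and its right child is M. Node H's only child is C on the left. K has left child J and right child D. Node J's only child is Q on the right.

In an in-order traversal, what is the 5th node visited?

K

In-order visits the left subtree, then the node, then the right subtree.
At X: go left to W.
  At W: go left to F.
    F is a leaf — visit F.
  Visit W.
  At W: go right to K.
    At K: go left to J.
      At J: no left child.
      Visit J.
      At J: go right to Q.
        Q is a leaf — visit Q.
    Visit K.
    At K: go right to D.
      D is a leaf — visit D.
Visit X.
At X: go right to G.
  At G: go left to A.
    A is a leaf — visit A.
  Visit G.
  At G: go right to M.
    At M: go left to H.
      At H: go left to C.
        C is a leaf — visit C.
      Visit H.
      At H: no right child.
    Visit M.
    At M: no right child.
Full in-order sequence: F, W, J, Q, K, D, X, A, G, C, H, M.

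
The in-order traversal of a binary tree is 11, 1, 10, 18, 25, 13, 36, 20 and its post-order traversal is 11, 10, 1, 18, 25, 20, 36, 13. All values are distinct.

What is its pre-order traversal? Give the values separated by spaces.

The last element of post-order is the root; it splits in-order into left and right subtrees.
Root 13: left subtree has 5 nodes {11, 1, 10, 18, 25}, right has 2 {36, 20}.
  Root 25: left subtree has 4 nodes {11, 1, 10, 18}, right has 0 { }.
    Root 18: left subtree has 3 nodes {11, 1, 10}, right has 0 { }.
      Root 1: left subtree has 1 node {11}, right has 1 {10}.
  Root 36: left subtree has 0 nodes { }, right has 1 {20}.

13 25 18 1 11 10 36 20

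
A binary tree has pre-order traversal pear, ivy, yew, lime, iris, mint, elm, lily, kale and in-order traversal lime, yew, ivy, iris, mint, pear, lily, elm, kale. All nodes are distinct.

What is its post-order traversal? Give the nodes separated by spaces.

lime yew mint iris ivy lily kale elm pear

The first element of pre-order is the root; it splits in-order into left and right subtrees.
Root pear: left subtree has 5 nodes {lime, yew, ivy, iris, mint}, right has 3 {lily, elm, kale}.
  Root ivy: left subtree has 2 nodes {lime, yew}, right has 2 {iris, mint}.
    Root yew: left subtree has 1 node {lime}, right has 0 { }.
    Root iris: left subtree has 0 nodes { }, right has 1 {mint}.
  Root elm: left subtree has 1 node {lily}, right has 1 {kale}.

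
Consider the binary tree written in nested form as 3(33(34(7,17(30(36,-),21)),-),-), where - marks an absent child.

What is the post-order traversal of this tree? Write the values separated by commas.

7, 36, 30, 21, 17, 34, 33, 3

Post-order visits the left subtree, then the right subtree, then the node.
At 3: go left to 33.
  At 33: go left to 34.
    At 34: go left to 7.
      7 is a leaf — visit 7.
    At 34: go right to 17.
      At 17: go left to 30.
        At 30: go left to 36.
          36 is a leaf — visit 36.
        At 30: no right child.
        Visit 30.
      At 17: go right to 21.
        21 is a leaf — visit 21.
      Visit 17.
    Visit 34.
  At 33: no right child.
  Visit 33.
At 3: no right child.
Visit 3.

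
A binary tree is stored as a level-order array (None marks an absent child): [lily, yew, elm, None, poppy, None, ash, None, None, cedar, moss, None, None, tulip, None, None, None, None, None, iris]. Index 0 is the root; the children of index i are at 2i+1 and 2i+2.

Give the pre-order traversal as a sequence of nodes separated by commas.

lily, yew, poppy, cedar, iris, moss, elm, ash, tulip

Pre-order visits the node, then its left subtree, then its right subtree.
Visit lily.
At lily: go left to yew.
  Visit yew.
  At yew: no left child.
  At yew: go right to poppy.
    Visit poppy.
    At poppy: go left to cedar.
      Visit cedar.
      At cedar: go left to iris.
        iris is a leaf — visit iris.
      At cedar: no right child.
    At poppy: go right to moss.
      moss is a leaf — visit moss.
At lily: go right to elm.
  Visit elm.
  At elm: no left child.
  At elm: go right to ash.
    Visit ash.
    At ash: go left to tulip.
      tulip is a leaf — visit tulip.
    At ash: no right child.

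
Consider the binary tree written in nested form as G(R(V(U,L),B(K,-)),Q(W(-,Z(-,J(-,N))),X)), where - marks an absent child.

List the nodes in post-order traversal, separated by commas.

U, L, V, K, B, R, N, J, Z, W, X, Q, G

Post-order visits the left subtree, then the right subtree, then the node.
At G: go left to R.
  At R: go left to V.
    At V: go left to U.
      U is a leaf — visit U.
    At V: go right to L.
      L is a leaf — visit L.
    Visit V.
  At R: go right to B.
    At B: go left to K.
      K is a leaf — visit K.
    At B: no right child.
    Visit B.
  Visit R.
At G: go right to Q.
  At Q: go left to W.
    At W: no left child.
    At W: go right to Z.
      At Z: no left child.
      At Z: go right to J.
        At J: no left child.
        At J: go right to N.
          N is a leaf — visit N.
        Visit J.
      Visit Z.
    Visit W.
  At Q: go right to X.
    X is a leaf — visit X.
  Visit Q.
Visit G.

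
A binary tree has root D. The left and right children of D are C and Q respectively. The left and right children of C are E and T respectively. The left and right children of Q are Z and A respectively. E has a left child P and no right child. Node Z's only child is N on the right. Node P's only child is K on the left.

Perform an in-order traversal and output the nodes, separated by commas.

K, P, E, C, T, D, Z, N, Q, A

In-order visits the left subtree, then the node, then the right subtree.
At D: go left to C.
  At C: go left to E.
    At E: go left to P.
      At P: go left to K.
        K is a leaf — visit K.
      Visit P.
      At P: no right child.
    Visit E.
    At E: no right child.
  Visit C.
  At C: go right to T.
    T is a leaf — visit T.
Visit D.
At D: go right to Q.
  At Q: go left to Z.
    At Z: no left child.
    Visit Z.
    At Z: go right to N.
      N is a leaf — visit N.
  Visit Q.
  At Q: go right to A.
    A is a leaf — visit A.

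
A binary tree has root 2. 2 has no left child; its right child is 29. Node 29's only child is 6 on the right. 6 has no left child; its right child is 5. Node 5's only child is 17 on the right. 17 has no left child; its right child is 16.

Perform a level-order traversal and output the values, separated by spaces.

2 29 6 5 17 16

Level-order visits nodes level by level from the root, left to right within each level.
Level 0: 2
Level 1: 29
Level 2: 6
Level 3: 5
Level 4: 17
Level 5: 16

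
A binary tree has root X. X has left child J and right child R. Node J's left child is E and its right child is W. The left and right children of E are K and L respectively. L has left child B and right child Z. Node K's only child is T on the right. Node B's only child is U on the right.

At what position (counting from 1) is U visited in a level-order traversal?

Level-order visits nodes level by level from the root, left to right within each level.
Level 0: X
Level 1: J, R
Level 2: E, W
Level 3: K, L
Level 4: T, B, Z
Level 5: U
Full level-order sequence: X, J, R, E, W, K, L, T, B, Z, U.

11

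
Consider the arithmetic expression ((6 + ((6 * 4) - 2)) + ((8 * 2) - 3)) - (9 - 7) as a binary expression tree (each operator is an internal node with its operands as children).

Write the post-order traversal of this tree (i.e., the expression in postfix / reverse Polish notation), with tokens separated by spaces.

Post-order on an expression tree gives postfix notation: for each operator, emit left operand, right operand, then the operator.

6 6 4 * 2 - + 8 2 * 3 - + 9 7 - -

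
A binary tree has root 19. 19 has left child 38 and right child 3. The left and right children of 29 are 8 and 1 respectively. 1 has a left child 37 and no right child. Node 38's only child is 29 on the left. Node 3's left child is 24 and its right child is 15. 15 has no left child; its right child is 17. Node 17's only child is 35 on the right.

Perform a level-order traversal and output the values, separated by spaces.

Level-order visits nodes level by level from the root, left to right within each level.
Level 0: 19
Level 1: 38, 3
Level 2: 29, 24, 15
Level 3: 8, 1, 17
Level 4: 37, 35

19 38 3 29 24 15 8 1 17 37 35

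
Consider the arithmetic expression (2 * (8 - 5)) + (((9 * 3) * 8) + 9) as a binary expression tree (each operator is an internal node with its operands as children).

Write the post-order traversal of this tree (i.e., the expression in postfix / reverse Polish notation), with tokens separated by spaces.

Post-order on an expression tree gives postfix notation: for each operator, emit left operand, right operand, then the operator.

2 8 5 - * 9 3 * 8 * 9 + +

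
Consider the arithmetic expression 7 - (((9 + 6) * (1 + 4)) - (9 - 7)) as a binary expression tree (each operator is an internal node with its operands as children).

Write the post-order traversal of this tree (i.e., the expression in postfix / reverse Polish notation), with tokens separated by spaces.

Post-order on an expression tree gives postfix notation: for each operator, emit left operand, right operand, then the operator.

7 9 6 + 1 4 + * 9 7 - - -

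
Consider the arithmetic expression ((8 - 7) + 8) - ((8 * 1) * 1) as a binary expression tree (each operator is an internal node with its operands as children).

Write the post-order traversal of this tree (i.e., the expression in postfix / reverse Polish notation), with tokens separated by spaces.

8 7 - 8 + 8 1 * 1 * -

Post-order on an expression tree gives postfix notation: for each operator, emit left operand, right operand, then the operator.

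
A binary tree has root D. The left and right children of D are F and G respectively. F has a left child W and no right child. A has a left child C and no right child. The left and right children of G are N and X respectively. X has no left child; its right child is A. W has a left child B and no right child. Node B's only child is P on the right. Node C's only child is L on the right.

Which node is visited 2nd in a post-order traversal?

Post-order visits the left subtree, then the right subtree, then the node.
At D: go left to F.
  At F: go left to W.
    At W: go left to B.
      At B: no left child.
      At B: go right to P.
        P is a leaf — visit P.
      Visit B.
    At W: no right child.
    Visit W.
  At F: no right child.
  Visit F.
At D: go right to G.
  At G: go left to N.
    N is a leaf — visit N.
  At G: go right to X.
    At X: no left child.
    At X: go right to A.
      At A: go left to C.
        At C: no left child.
        At C: go right to L.
          L is a leaf — visit L.
        Visit C.
      At A: no right child.
      Visit A.
    Visit X.
  Visit G.
Visit D.
Full post-order sequence: P, B, W, F, N, L, C, A, X, G, D.

B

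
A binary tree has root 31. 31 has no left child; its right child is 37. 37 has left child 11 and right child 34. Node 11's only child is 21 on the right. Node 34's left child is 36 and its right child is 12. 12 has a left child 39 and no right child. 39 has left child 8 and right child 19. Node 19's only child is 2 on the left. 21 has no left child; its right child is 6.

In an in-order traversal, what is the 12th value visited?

12

In-order visits the left subtree, then the node, then the right subtree.
At 31: no left child.
Visit 31.
At 31: go right to 37.
  At 37: go left to 11.
    At 11: no left child.
    Visit 11.
    At 11: go right to 21.
      At 21: no left child.
      Visit 21.
      At 21: go right to 6.
        6 is a leaf — visit 6.
  Visit 37.
  At 37: go right to 34.
    At 34: go left to 36.
      36 is a leaf — visit 36.
    Visit 34.
    At 34: go right to 12.
      At 12: go left to 39.
        At 39: go left to 8.
          8 is a leaf — visit 8.
        Visit 39.
        At 39: go right to 19.
          At 19: go left to 2.
            2 is a leaf — visit 2.
          Visit 19.
          At 19: no right child.
      Visit 12.
      At 12: no right child.
Full in-order sequence: 31, 11, 21, 6, 37, 36, 34, 8, 39, 2, 19, 12.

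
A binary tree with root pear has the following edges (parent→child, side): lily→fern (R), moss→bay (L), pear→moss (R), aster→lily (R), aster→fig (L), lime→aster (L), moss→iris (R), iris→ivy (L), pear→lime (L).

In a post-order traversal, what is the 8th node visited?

iris

Post-order visits the left subtree, then the right subtree, then the node.
At pear: go left to lime.
  At lime: go left to aster.
    At aster: go left to fig.
      fig is a leaf — visit fig.
    At aster: go right to lily.
      At lily: no left child.
      At lily: go right to fern.
        fern is a leaf — visit fern.
      Visit lily.
    Visit aster.
  At lime: no right child.
  Visit lime.
At pear: go right to moss.
  At moss: go left to bay.
    bay is a leaf — visit bay.
  At moss: go right to iris.
    At iris: go left to ivy.
      ivy is a leaf — visit ivy.
    At iris: no right child.
    Visit iris.
  Visit moss.
Visit pear.
Full post-order sequence: fig, fern, lily, aster, lime, bay, ivy, iris, moss, pear.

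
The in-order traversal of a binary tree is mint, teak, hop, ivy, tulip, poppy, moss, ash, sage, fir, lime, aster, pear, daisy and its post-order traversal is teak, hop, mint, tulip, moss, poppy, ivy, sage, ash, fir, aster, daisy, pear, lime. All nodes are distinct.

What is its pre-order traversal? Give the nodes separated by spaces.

lime fir ash ivy mint hop teak poppy tulip moss sage pear aster daisy

The last element of post-order is the root; it splits in-order into left and right subtrees.
Root lime: left subtree has 10 nodes {mint, teak, hop, ivy, tulip, poppy, moss, ash, sage, fir}, right has 3 {aster, pear, daisy}.
  Root fir: left subtree has 9 nodes {mint, teak, hop, ivy, tulip, poppy, moss, ash, sage}, right has 0 { }.
    Root ash: left subtree has 7 nodes {mint, teak, hop, ivy, tulip, poppy, moss}, right has 1 {sage}.
      Root ivy: left subtree has 3 nodes {mint, teak, hop}, right has 3 {tulip, poppy, moss}.
        Root mint: left subtree has 0 nodes { }, right has 2 {teak, hop}.
          Root hop: left subtree has 1 node {teak}, right has 0 { }.
        Root poppy: left subtree has 1 node {tulip}, right has 1 {moss}.
  Root pear: left subtree has 1 node {aster}, right has 1 {daisy}.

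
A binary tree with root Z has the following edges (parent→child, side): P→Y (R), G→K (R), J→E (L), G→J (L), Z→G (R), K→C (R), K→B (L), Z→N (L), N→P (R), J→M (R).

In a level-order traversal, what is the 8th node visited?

Level-order visits nodes level by level from the root, left to right within each level.
Level 0: Z
Level 1: N, G
Level 2: P, J, K
Level 3: Y, E, M, B, C
Full level-order sequence: Z, N, G, P, J, K, Y, E, M, B, C.

E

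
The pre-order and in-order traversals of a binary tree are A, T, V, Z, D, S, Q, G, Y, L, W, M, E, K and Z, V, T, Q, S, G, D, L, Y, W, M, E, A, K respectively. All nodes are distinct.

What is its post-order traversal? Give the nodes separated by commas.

The first element of pre-order is the root; it splits in-order into left and right subtrees.
Root A: left subtree has 12 nodes {Z, V, T, Q, S, G, D, L, Y, W, M, E}, right has 1 {K}.
  Root T: left subtree has 2 nodes {Z, V}, right has 9 {Q, S, G, D, L, Y, W, M, E}.
    Root V: left subtree has 1 node {Z}, right has 0 { }.
    Root D: left subtree has 3 nodes {Q, S, G}, right has 5 {L, Y, W, M, E}.
      Root S: left subtree has 1 node {Q}, right has 1 {G}.
      Root Y: left subtree has 1 node {L}, right has 3 {W, M, E}.
        Root W: left subtree has 0 nodes { }, right has 2 {M, E}.
          Root M: left subtree has 0 nodes { }, right has 1 {E}.

Z, V, Q, G, S, L, E, M, W, Y, D, T, K, A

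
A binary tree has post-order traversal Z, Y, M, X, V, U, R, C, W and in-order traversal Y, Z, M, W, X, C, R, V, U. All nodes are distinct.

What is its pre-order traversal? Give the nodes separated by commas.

W, M, Y, Z, C, X, R, U, V

The last element of post-order is the root; it splits in-order into left and right subtrees.
Root W: left subtree has 3 nodes {Y, Z, M}, right has 5 {X, C, R, V, U}.
  Root M: left subtree has 2 nodes {Y, Z}, right has 0 { }.
    Root Y: left subtree has 0 nodes { }, right has 1 {Z}.
  Root C: left subtree has 1 node {X}, right has 3 {R, V, U}.
    Root R: left subtree has 0 nodes { }, right has 2 {V, U}.
      Root U: left subtree has 1 node {V}, right has 0 { }.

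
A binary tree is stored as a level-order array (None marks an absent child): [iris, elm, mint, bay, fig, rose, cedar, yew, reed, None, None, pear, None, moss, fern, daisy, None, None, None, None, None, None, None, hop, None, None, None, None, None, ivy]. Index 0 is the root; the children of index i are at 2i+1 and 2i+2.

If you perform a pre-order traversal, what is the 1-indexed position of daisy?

Pre-order visits the node, then its left subtree, then its right subtree.
Visit iris.
At iris: go left to elm.
  Visit elm.
  At elm: go left to bay.
    Visit bay.
    At bay: go left to yew.
      Visit yew.
      At yew: go left to daisy.
        daisy is a leaf — visit daisy.
      At yew: no right child.
    At bay: go right to reed.
      reed is a leaf — visit reed.
  At elm: go right to fig.
    fig is a leaf — visit fig.
At iris: go right to mint.
  Visit mint.
  At mint: go left to rose.
    Visit rose.
    At rose: go left to pear.
      Visit pear.
      At pear: go left to hop.
        hop is a leaf — visit hop.
      At pear: no right child.
    At rose: no right child.
  At mint: go right to cedar.
    Visit cedar.
    At cedar: go left to moss.
      moss is a leaf — visit moss.
    At cedar: go right to fern.
      Visit fern.
      At fern: go left to ivy.
        ivy is a leaf — visit ivy.
      At fern: no right child.
Full pre-order sequence: iris, elm, bay, yew, daisy, reed, fig, mint, rose, pear, hop, cedar, moss, fern, ivy.

5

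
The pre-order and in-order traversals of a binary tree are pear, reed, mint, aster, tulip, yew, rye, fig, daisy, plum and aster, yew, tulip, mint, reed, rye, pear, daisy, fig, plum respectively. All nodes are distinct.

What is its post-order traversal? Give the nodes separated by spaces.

The first element of pre-order is the root; it splits in-order into left and right subtrees.
Root pear: left subtree has 6 nodes {aster, yew, tulip, mint, reed, rye}, right has 3 {daisy, fig, plum}.
  Root reed: left subtree has 4 nodes {aster, yew, tulip, mint}, right has 1 {rye}.
    Root mint: left subtree has 3 nodes {aster, yew, tulip}, right has 0 { }.
      Root aster: left subtree has 0 nodes { }, right has 2 {yew, tulip}.
        Root tulip: left subtree has 1 node {yew}, right has 0 { }.
  Root fig: left subtree has 1 node {daisy}, right has 1 {plum}.

yew tulip aster mint rye reed daisy plum fig pear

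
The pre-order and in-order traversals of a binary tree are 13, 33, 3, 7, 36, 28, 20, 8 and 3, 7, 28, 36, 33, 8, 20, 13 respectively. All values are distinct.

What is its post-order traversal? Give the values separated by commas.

The first element of pre-order is the root; it splits in-order into left and right subtrees.
Root 13: left subtree has 7 nodes {3, 7, 28, 36, 33, 8, 20}, right has 0 { }.
  Root 33: left subtree has 4 nodes {3, 7, 28, 36}, right has 2 {8, 20}.
    Root 3: left subtree has 0 nodes { }, right has 3 {7, 28, 36}.
      Root 7: left subtree has 0 nodes { }, right has 2 {28, 36}.
        Root 36: left subtree has 1 node {28}, right has 0 { }.
    Root 20: left subtree has 1 node {8}, right has 0 { }.

28, 36, 7, 3, 8, 20, 33, 13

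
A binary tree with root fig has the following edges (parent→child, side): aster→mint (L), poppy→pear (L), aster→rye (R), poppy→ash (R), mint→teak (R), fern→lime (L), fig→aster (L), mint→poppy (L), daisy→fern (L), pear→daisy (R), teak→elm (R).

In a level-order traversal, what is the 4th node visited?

Level-order visits nodes level by level from the root, left to right within each level.
Level 0: fig
Level 1: aster
Level 2: mint, rye
Level 3: poppy, teak
Level 4: pear, ash, elm
Level 5: daisy
Level 6: fern
Level 7: lime
Full level-order sequence: fig, aster, mint, rye, poppy, teak, pear, ash, elm, daisy, fern, lime.

rye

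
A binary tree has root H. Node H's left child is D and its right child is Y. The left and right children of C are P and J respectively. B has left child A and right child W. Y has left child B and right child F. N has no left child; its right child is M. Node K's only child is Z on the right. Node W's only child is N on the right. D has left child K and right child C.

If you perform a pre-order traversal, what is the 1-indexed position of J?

7

Pre-order visits the node, then its left subtree, then its right subtree.
Visit H.
At H: go left to D.
  Visit D.
  At D: go left to K.
    Visit K.
    At K: no left child.
    At K: go right to Z.
      Z is a leaf — visit Z.
  At D: go right to C.
    Visit C.
    At C: go left to P.
      P is a leaf — visit P.
    At C: go right to J.
      J is a leaf — visit J.
At H: go right to Y.
  Visit Y.
  At Y: go left to B.
    Visit B.
    At B: go left to A.
      A is a leaf — visit A.
    At B: go right to W.
      Visit W.
      At W: no left child.
      At W: go right to N.
        Visit N.
        At N: no left child.
        At N: go right to M.
          M is a leaf — visit M.
  At Y: go right to F.
    F is a leaf — visit F.
Full pre-order sequence: H, D, K, Z, C, P, J, Y, B, A, W, N, M, F.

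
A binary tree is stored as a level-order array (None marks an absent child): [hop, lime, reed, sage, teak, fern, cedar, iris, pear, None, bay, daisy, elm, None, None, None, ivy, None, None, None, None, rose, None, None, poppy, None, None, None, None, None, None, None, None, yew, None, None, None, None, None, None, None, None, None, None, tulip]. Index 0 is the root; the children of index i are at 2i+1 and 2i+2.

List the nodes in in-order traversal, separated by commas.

In-order visits the left subtree, then the node, then the right subtree.
At hop: go left to lime.
  At lime: go left to sage.
    At sage: go left to iris.
      At iris: no left child.
      Visit iris.
      At iris: go right to ivy.
        At ivy: go left to yew.
          yew is a leaf — visit yew.
        Visit ivy.
        At ivy: no right child.
    Visit sage.
    At sage: go right to pear.
      pear is a leaf — visit pear.
  Visit lime.
  At lime: go right to teak.
    At teak: no left child.
    Visit teak.
    At teak: go right to bay.
      At bay: go left to rose.
        At rose: no left child.
        Visit rose.
        At rose: go right to tulip.
          tulip is a leaf — visit tulip.
      Visit bay.
      At bay: no right child.
Visit hop.
At hop: go right to reed.
  At reed: go left to fern.
    At fern: go left to daisy.
      At daisy: no left child.
      Visit daisy.
      At daisy: go right to poppy.
        poppy is a leaf — visit poppy.
    Visit fern.
    At fern: go right to elm.
      elm is a leaf — visit elm.
  Visit reed.
  At reed: go right to cedar.
    cedar is a leaf — visit cedar.

iris, yew, ivy, sage, pear, lime, teak, rose, tulip, bay, hop, daisy, poppy, fern, elm, reed, cedar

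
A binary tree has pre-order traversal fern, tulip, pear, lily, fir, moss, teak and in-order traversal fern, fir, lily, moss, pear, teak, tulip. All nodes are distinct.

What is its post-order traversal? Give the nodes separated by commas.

The first element of pre-order is the root; it splits in-order into left and right subtrees.
Root fern: left subtree has 0 nodes { }, right has 6 {fir, lily, moss, pear, teak, tulip}.
  Root tulip: left subtree has 5 nodes {fir, lily, moss, pear, teak}, right has 0 { }.
    Root pear: left subtree has 3 nodes {fir, lily, moss}, right has 1 {teak}.
      Root lily: left subtree has 1 node {fir}, right has 1 {moss}.

fir, moss, lily, teak, pear, tulip, fern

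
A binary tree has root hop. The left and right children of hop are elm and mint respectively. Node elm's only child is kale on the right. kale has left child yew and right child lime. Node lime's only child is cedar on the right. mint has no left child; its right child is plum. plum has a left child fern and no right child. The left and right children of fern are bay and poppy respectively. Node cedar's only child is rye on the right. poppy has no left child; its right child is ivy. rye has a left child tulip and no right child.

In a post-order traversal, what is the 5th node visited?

Post-order visits the left subtree, then the right subtree, then the node.
At hop: go left to elm.
  At elm: no left child.
  At elm: go right to kale.
    At kale: go left to yew.
      yew is a leaf — visit yew.
    At kale: go right to lime.
      At lime: no left child.
      At lime: go right to cedar.
        At cedar: no left child.
        At cedar: go right to rye.
          At rye: go left to tulip.
            tulip is a leaf — visit tulip.
          At rye: no right child.
          Visit rye.
        Visit cedar.
      Visit lime.
    Visit kale.
  Visit elm.
At hop: go right to mint.
  At mint: no left child.
  At mint: go right to plum.
    At plum: go left to fern.
      At fern: go left to bay.
        bay is a leaf — visit bay.
      At fern: go right to poppy.
        At poppy: no left child.
        At poppy: go right to ivy.
          ivy is a leaf — visit ivy.
        Visit poppy.
      Visit fern.
    At plum: no right child.
    Visit plum.
  Visit mint.
Visit hop.
Full post-order sequence: yew, tulip, rye, cedar, lime, kale, elm, bay, ivy, poppy, fern, plum, mint, hop.

lime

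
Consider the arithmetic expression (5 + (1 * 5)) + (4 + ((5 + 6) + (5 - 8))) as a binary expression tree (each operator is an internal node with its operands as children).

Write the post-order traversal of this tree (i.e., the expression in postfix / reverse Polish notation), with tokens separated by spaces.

Post-order on an expression tree gives postfix notation: for each operator, emit left operand, right operand, then the operator.

5 1 5 * + 4 5 6 + 5 8 - + + +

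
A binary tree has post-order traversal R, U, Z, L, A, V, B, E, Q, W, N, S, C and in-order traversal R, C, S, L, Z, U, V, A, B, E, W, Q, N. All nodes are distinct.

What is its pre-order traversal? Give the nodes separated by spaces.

C R S N W E B V L Z U A Q

The last element of post-order is the root; it splits in-order into left and right subtrees.
Root C: left subtree has 1 node {R}, right has 11 {S, L, Z, U, V, A, B, E, W, Q, N}.
  Root S: left subtree has 0 nodes { }, right has 10 {L, Z, U, V, A, B, E, W, Q, N}.
    Root N: left subtree has 9 nodes {L, Z, U, V, A, B, E, W, Q}, right has 0 { }.
      Root W: left subtree has 7 nodes {L, Z, U, V, A, B, E}, right has 1 {Q}.
        Root E: left subtree has 6 nodes {L, Z, U, V, A, B}, right has 0 { }.
          Root B: left subtree has 5 nodes {L, Z, U, V, A}, right has 0 { }.
            Root V: left subtree has 3 nodes {L, Z, U}, right has 1 {A}.
              Root L: left subtree has 0 nodes { }, right has 2 {Z, U}.
                Root Z: left subtree has 0 nodes { }, right has 1 {U}.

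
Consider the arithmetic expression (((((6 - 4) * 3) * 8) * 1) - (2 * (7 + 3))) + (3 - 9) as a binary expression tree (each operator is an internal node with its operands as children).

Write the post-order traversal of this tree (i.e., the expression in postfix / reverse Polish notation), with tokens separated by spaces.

Post-order on an expression tree gives postfix notation: for each operator, emit left operand, right operand, then the operator.

6 4 - 3 * 8 * 1 * 2 7 3 + * - 3 9 - +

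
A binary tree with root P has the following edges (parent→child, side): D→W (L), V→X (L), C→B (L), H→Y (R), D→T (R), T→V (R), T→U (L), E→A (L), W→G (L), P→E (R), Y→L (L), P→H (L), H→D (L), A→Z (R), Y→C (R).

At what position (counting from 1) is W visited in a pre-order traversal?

4

Pre-order visits the node, then its left subtree, then its right subtree.
Visit P.
At P: go left to H.
  Visit H.
  At H: go left to D.
    Visit D.
    At D: go left to W.
      Visit W.
      At W: go left to G.
        G is a leaf — visit G.
      At W: no right child.
    At D: go right to T.
      Visit T.
      At T: go left to U.
        U is a leaf — visit U.
      At T: go right to V.
        Visit V.
        At V: go left to X.
          X is a leaf — visit X.
        At V: no right child.
  At H: go right to Y.
    Visit Y.
    At Y: go left to L.
      L is a leaf — visit L.
    At Y: go right to C.
      Visit C.
      At C: go left to B.
        B is a leaf — visit B.
      At C: no right child.
At P: go right to E.
  Visit E.
  At E: go left to A.
    Visit A.
    At A: no left child.
    At A: go right to Z.
      Z is a leaf — visit Z.
  At E: no right child.
Full pre-order sequence: P, H, D, W, G, T, U, V, X, Y, L, C, B, E, A, Z.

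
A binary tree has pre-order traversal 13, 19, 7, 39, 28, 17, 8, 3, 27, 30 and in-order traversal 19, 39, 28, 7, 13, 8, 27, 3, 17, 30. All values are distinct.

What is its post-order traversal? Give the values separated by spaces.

The first element of pre-order is the root; it splits in-order into left and right subtrees.
Root 13: left subtree has 4 nodes {19, 39, 28, 7}, right has 5 {8, 27, 3, 17, 30}.
  Root 19: left subtree has 0 nodes { }, right has 3 {39, 28, 7}.
    Root 7: left subtree has 2 nodes {39, 28}, right has 0 { }.
      Root 39: left subtree has 0 nodes { }, right has 1 {28}.
  Root 17: left subtree has 3 nodes {8, 27, 3}, right has 1 {30}.
    Root 8: left subtree has 0 nodes { }, right has 2 {27, 3}.
      Root 3: left subtree has 1 node {27}, right has 0 { }.

28 39 7 19 27 3 8 30 17 13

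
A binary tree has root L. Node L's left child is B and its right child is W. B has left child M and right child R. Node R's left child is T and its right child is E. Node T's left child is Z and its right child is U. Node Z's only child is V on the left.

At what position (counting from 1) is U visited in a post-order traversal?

Post-order visits the left subtree, then the right subtree, then the node.
At L: go left to B.
  At B: go left to M.
    M is a leaf — visit M.
  At B: go right to R.
    At R: go left to T.
      At T: go left to Z.
        At Z: go left to V.
          V is a leaf — visit V.
        At Z: no right child.
        Visit Z.
      At T: go right to U.
        U is a leaf — visit U.
      Visit T.
    At R: go right to E.
      E is a leaf — visit E.
    Visit R.
  Visit B.
At L: go right to W.
  W is a leaf — visit W.
Visit L.
Full post-order sequence: M, V, Z, U, T, E, R, B, W, L.

4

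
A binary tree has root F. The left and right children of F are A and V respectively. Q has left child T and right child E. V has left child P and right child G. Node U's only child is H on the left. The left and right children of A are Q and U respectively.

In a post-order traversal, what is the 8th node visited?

G

Post-order visits the left subtree, then the right subtree, then the node.
At F: go left to A.
  At A: go left to Q.
    At Q: go left to T.
      T is a leaf — visit T.
    At Q: go right to E.
      E is a leaf — visit E.
    Visit Q.
  At A: go right to U.
    At U: go left to H.
      H is a leaf — visit H.
    At U: no right child.
    Visit U.
  Visit A.
At F: go right to V.
  At V: go left to P.
    P is a leaf — visit P.
  At V: go right to G.
    G is a leaf — visit G.
  Visit V.
Visit F.
Full post-order sequence: T, E, Q, H, U, A, P, G, V, F.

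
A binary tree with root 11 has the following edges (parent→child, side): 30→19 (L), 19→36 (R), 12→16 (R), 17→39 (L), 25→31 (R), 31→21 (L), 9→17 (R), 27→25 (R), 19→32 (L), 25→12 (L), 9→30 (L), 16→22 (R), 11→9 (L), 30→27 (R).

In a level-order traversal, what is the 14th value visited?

Level-order visits nodes level by level from the root, left to right within each level.
Level 0: 11
Level 1: 9
Level 2: 30, 17
Level 3: 19, 27, 39
Level 4: 32, 36, 25
Level 5: 12, 31
Level 6: 16, 21
Level 7: 22
Full level-order sequence: 11, 9, 30, 17, 19, 27, 39, 32, 36, 25, 12, 31, 16, 21, 22.

21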